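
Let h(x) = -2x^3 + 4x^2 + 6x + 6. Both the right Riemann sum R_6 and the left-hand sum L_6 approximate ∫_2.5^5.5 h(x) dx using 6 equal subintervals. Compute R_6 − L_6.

-93.75

R_6 = -196.375.
L_6 = -102.625.
R_6 − L_6 = -93.75.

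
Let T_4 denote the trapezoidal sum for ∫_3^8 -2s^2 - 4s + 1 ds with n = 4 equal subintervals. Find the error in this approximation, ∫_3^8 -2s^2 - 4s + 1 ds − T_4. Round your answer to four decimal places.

Exact integral: ∫_3^8 f(s) ds ≈ -428.333333.
T_4 = -430.9375.
Error ≈ -428.333333 − (-430.9375) ≈ 2.6042.

2.6042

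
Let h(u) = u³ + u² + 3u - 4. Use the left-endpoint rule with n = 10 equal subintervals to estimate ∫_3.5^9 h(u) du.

Δu = (9 − 3.5)/10 = 0.55.
Left endpoints: 3.5, 4.05, 4.6, 5.15, 5.7, 6.25, 6.8, 7.35, 7.9, 8.45.
h(3.5) = 61.625, h(4.05) = 90.982625, h(4.6) = 128.296, h(5.15) = 174.563375, h(5.7) = 230.783, h(6.25) = 297.953125, h(6.8) = 377.072, h(7.35) = 469.137875, h(7.9) = 575.149, h(8.45) = 696.103625.
Sum = Δu · [h(3.5) + h(4.05) + h(4.6) + ...].
Sum = 1705.91609375.

1705.91609375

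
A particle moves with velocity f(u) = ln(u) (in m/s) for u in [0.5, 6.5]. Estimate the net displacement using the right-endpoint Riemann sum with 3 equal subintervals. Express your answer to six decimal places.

8.584341

Δu = (6.5 − 0.5)/3 = 2.
Right endpoints: 2.5, 4.5, 6.5.
f(2.5) ≈ 0.916291, f(4.5) ≈ 1.504077, f(6.5) ≈ 1.871802.
Sum = Δu · [f(2.5) + f(4.5) + f(6.5)].
Sum ≈ 8.584341.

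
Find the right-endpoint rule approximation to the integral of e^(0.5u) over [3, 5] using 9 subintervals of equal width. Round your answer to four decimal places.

16.2731

Δu = (5 − 3)/9 = 2/9.
Right endpoints: 29/9, 31/9, 11/3, 35/9, 37/9, 13/3, 41/9, 43/9, 5.
f(29/9) ≈ 5.0084, f(31/9) ≈ 5.5970, f(11/3) ≈ 6.2547, f(35/9) ≈ 6.9897, f(37/9) ≈ 7.8112, f(13/3) ≈ 8.7291, f(41/9) ≈ 9.7550, f(43/9) ≈ 10.9014, f(5) ≈ 12.1825.
Sum = Δu · [f(29/9) + f(31/9) + f(11/3) + ...].
Sum ≈ 16.2731.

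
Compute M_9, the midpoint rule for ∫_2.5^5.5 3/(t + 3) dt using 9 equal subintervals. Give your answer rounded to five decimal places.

1.30569

Δt = (5.5 − 2.5)/9 = 1/3.
Midpoints: 8/3, 3, 10/3, 11/3, 4, 13/3, 14/3, 5, 16/3.
f(8/3) = 9/17, f(3) = 0.5, f(10/3) = 9/19, f(11/3) = 0.45, f(4) = 3/7, f(13/3) = 9/22, f(14/3) = 9/23, f(5) = 0.375, f(16/3) = 0.36.
Sum = Δt · [f(8/3) + f(3) + f(10/3) + ...].
Sum ≈ 1.30569.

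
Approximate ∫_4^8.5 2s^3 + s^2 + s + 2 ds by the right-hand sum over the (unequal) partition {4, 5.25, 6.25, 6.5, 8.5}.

3712.8671875

Subinterval widths: 1.25, 1, 0.25, 2.
Right endpoints: 5.25, 6.25, 6.5, 8.5.
f(5.25) = 324.21875, f(6.25) = 535.59375, f(6.5) = 600, f(8.5) = 1311.
Sum = Σ Δs_i · f(s_i).
Sum = 3712.8671875.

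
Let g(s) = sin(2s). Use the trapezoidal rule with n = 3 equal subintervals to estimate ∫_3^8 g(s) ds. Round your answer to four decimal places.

Δs = (8 − 3)/3 = 5/3.
g(3) ≈ -0.2794, g(14/3) ≈ 0.0913, g(19/3) ≈ 0.1001, g(8) ≈ -0.2879.
T_3 = (Δs/2)·[g(s_0) + 2g(s_1) + 2g(s_2) + g(s_3)].
Sum ≈ -0.1537.

-0.1537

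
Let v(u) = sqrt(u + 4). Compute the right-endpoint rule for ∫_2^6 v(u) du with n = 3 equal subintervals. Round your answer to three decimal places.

Δu = (6 − 2)/3 = 4/3.
Right endpoints: 10/3, 14/3, 6.
v(10/3) ≈ 2.708, v(14/3) ≈ 2.944, v(6) ≈ 3.162.
Sum = Δu · [v(10/3) + v(14/3) + v(6)].
Sum ≈ 11.752.

11.752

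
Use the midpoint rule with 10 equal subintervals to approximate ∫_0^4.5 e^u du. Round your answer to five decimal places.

88.27046

Δu = (4.5 − 0)/10 = 0.45.
Midpoints: 0.225, 0.675, 1.125, 1.575, 2.025, 2.475, 2.925, 3.375, 3.825, 4.275.
f(0.225) ≈ 1.25232, f(0.675) ≈ 1.96403, f(1.125) ≈ 3.08022, f(1.575) ≈ 4.83074, f(2.025) ≈ 7.57611, f(2.475) ≈ 11.88171, f(2.925) ≈ 18.63423, f(3.375) ≈ 29.22428, f(3.825) ≈ 45.83280, f(4.275) ≈ 71.88014.
Sum = Δu · [f(0.225) + f(0.675) + f(1.125) + ...].
Sum ≈ 88.27046.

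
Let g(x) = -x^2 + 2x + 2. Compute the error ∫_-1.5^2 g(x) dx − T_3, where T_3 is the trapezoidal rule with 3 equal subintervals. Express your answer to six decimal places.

Exact integral: ∫_-1.5^2 g(x) dx ≈ 4.95833333.
T_3 ≈ 4.16435185.
Error ≈ 4.95833333 − 4.16435185 ≈ 0.793981.

0.793981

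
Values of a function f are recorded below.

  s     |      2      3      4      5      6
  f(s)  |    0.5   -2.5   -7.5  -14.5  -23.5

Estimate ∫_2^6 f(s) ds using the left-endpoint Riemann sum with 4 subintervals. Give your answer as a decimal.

Δs = 1.
Sum = 1·[0.5 + (-2.5) + (-7.5) + (-14.5)] = -24.

-24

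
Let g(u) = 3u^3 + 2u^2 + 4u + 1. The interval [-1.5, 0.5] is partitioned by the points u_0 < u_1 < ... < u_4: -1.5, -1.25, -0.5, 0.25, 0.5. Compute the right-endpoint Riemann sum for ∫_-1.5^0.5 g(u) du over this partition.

0.2578125

Subinterval widths: 0.25, 0.75, 0.75, 0.25.
Right endpoints: -1.25, -0.5, 0.25, 0.5.
g(-1.25) = -6.734375, g(-0.5) = -0.875, g(0.25) = 2.171875, g(0.5) = 3.875.
Sum = Σ Δu_i · g(u_i).
Sum = 0.2578125.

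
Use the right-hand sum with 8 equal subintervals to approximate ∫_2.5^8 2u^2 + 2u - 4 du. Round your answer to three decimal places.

411.018

Δu = (8 − 2.5)/8 = 0.6875.
Right endpoints: 3.1875, 3.875, 4.5625, 5.25, 5.9375, 6.625, 7.3125, 8.
f(3.1875) = 22.6953125, f(3.875) = 33.78125, f(4.5625) = 46.7578125, f(5.25) = 61.625, f(5.9375) = 78.3828125, f(6.625) = 97.03125, f(7.3125) = 117.5703125, f(8) = 140.
Sum = Δu · [f(3.1875) + f(3.875) + f(4.5625) + ...].
Sum ≈ 411.018.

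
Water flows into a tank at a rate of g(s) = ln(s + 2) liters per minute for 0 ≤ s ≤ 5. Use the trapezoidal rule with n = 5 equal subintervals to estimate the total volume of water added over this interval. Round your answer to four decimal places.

7.2056

Δs = (5 − 0)/5 = 1.
g(0) ≈ 0.6931, g(1) ≈ 1.0986, g(2) ≈ 1.3863, g(3) ≈ 1.6094, g(4) ≈ 1.7918, g(5) ≈ 1.9459.
T_5 = (Δs/2)·[g(s_0) + 2g(s_1) + ... + 2g(s_{4}) + g(s_5)].
Sum ≈ 7.2056.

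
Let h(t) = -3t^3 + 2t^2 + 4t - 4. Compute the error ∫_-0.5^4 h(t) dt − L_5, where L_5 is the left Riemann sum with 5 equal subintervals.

-55.940625

Exact integral: ∫_-0.5^4 h(t) dt = -135.703125.
L_5 = -79.7625.
Error = -135.703125 − (-79.7625) = -55.940625.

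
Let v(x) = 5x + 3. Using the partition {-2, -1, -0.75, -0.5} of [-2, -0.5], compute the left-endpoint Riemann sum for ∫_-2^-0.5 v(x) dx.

Subinterval widths: 1, 0.25, 0.25.
Left endpoints: -2, -1, -0.75.
v(-2) = -7, v(-1) = -2, v(-0.75) = -0.75.
Sum = Σ Δx_i · v(x_i).
Sum = -7.6875.

-7.6875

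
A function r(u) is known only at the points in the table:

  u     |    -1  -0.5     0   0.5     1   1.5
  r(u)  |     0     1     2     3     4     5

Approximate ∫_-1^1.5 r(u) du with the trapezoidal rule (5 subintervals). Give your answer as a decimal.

6.25

Δu = 0.5.
T_5 = (0.5/2)·[0 + 2·1 + 2·2 + 2·3 + 2·4 + 5] = 6.25.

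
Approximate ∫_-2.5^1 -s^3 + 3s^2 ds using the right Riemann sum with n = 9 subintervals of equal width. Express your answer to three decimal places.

Δs = (1 − (-2.5))/9 = 7/18.
Right endpoints: -19/9, -31/18, -4/3, -17/18, -5/9, -1/6, 2/9, 11/18, 1.
f(-19/9) = 16606/729, f(-31/18) = 81685/5832, f(-4/3) = 208/27, f(-17/18) = 20519/5832, f(-5/9) = 800/729, f(-1/6) = 19/216, f(2/9) = 100/729, f(11/18) = 5203/5832, f(1) = 2.
Sum = Δs · [f(-19/9) + f(-31/18) + f(-4/3) + ...].
Sum ≈ 20.309.

20.309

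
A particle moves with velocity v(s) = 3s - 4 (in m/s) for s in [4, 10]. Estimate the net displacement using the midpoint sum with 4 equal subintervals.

Δs = (10 − 4)/4 = 1.5.
Midpoints: 4.75, 6.25, 7.75, 9.25.
v(4.75) = 10.25, v(6.25) = 14.75, v(7.75) = 19.25, v(9.25) = 23.75.
Sum = Δs · [v(4.75) + v(6.25) + v(7.75) + v(9.25)].
Sum = 102.

102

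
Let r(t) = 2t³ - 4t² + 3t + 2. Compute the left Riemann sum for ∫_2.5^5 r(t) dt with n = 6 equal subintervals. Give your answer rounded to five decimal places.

Δt = (5 − 2.5)/6 = 5/12.
Left endpoints: 2.5, 35/12, 10/3, 3.75, 25/6, 55/12.
r(2.5) = 15.75, r(35/12) = 22763/864, r(10/3) = 1124/27, r(3.75) = 62.46875, r(25/6) = 9691/108, r(55/12) = 107383/864.
Sum = Δt · [r(2.5) + r(35/12) + r(10/3) + ...].
Sum ≈ 150.08825.

150.08825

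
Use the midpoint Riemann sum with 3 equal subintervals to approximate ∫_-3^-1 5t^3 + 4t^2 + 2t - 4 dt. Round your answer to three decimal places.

-79.407

Δt = (-1 − (-3))/3 = 2/3.
Midpoints: -8/3, -2, -4/3.
f(-8/3) = -2044/27, f(-2) = -32, f(-4/3) = -308/27.
Sum = Δt · [f(-8/3) + f(-2) + f(-4/3)].
Sum ≈ -79.407.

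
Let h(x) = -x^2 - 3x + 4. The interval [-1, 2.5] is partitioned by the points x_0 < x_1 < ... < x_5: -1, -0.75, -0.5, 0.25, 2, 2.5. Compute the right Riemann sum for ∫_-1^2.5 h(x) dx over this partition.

-10.25

Subinterval widths: 0.25, 0.25, 0.75, 1.75, 0.5.
Right endpoints: -0.75, -0.5, 0.25, 2, 2.5.
h(-0.75) = 5.6875, h(-0.5) = 5.25, h(0.25) = 3.1875, h(2) = -6, h(2.5) = -9.75.
Sum = Σ Δx_i · h(x_i).
Sum = -10.25.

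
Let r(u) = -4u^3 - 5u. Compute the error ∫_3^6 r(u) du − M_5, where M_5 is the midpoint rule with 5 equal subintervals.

-4.86

Exact integral: ∫_3^6 r(u) du = -1282.5.
M_5 = -1277.64.
Error = -1282.5 − (-1277.64) = -4.86.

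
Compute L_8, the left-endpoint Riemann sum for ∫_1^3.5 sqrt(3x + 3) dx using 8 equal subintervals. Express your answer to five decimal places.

7.56369

Δx = (3.5 − 1)/8 = 0.3125.
Left endpoints: 1, 1.3125, 1.625, 1.9375, 2.25, 2.5625, 2.875, 3.1875.
f(1) ≈ 2.44949, f(1.3125) ≈ 2.63391, f(1.625) ≈ 2.80624, f(1.9375) ≈ 2.96859, f(2.25) ≈ 3.12250, f(2.5625) ≈ 3.26917, f(2.875) ≈ 3.40955, f(3.1875) ≈ 3.54436.
Sum = Δx · [f(1) + f(1.3125) + f(1.625) + ...].
Sum ≈ 7.56369.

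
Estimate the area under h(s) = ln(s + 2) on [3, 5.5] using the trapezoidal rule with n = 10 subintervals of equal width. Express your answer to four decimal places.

Δs = (5.5 − 3)/10 = 0.25.
h(3) ≈ 1.6094, h(3.25) ≈ 1.6582, h(3.5) ≈ 1.7047, h(3.75) ≈ 1.7492, h(4) ≈ 1.7918, h(4.25) ≈ 1.8326, h(4.5) ≈ 1.8718, h(4.75) ≈ 1.9095, h(5) ≈ 1.9459, h(5.25) ≈ 1.9810, h(5.5) ≈ 2.0149.
T_10 = (Δs/2)·[h(s_0) + 2h(s_1) + ... + 2h(s_{9}) + h(s_10)].
Sum ≈ 4.5642.

4.5642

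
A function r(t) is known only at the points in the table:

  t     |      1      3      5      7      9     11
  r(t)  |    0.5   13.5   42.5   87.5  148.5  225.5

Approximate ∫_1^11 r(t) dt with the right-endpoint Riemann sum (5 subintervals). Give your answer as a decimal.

1035

Δt = 2.
Sum = 2·[13.5 + 42.5 + 87.5 + 148.5 + 225.5] = 1035.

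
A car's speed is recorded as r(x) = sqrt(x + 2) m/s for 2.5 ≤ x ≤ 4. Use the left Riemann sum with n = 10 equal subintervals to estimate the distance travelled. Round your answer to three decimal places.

Δx = (4 − 2.5)/10 = 0.15.
Left endpoints: 2.5, 2.65, 2.8, 2.95, 3.1, 3.25, 3.4, 3.55, 3.7, 3.85.
r(2.5) ≈ 2.121, r(2.65) ≈ 2.156, r(2.8) ≈ 2.191, r(2.95) ≈ 2.225, r(3.1) ≈ 2.258, r(3.25) ≈ 2.291, r(3.4) ≈ 2.324, r(3.55) ≈ 2.356, r(3.7) ≈ 2.387, r(3.85) ≈ 2.419.
Sum = Δx · [r(2.5) + r(2.65) + r(2.8) + ...].
Sum ≈ 3.409.

3.409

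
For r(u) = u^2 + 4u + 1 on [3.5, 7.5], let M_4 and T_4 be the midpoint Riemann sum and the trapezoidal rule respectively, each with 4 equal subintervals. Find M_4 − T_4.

M_4 = 218.
T_4 = 219.
M_4 − T_4 = -1.

-1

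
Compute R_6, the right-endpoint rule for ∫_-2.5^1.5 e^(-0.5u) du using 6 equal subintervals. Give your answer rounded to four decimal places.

Δu = (1.5 − (-2.5))/6 = 2/3.
Right endpoints: -11/6, -7/6, -0.5, 1/6, 5/6, 1.5.
f(-11/6) ≈ 2.5009, f(-7/6) ≈ 1.7920, f(-0.5) ≈ 1.2840, f(1/6) ≈ 0.9200, f(5/6) ≈ 0.6592, f(1.5) ≈ 0.4724.
Sum = Δu · [f(-11/6) + f(-7/6) + f(-0.5) + ...].
Sum ≈ 5.0857.

5.0857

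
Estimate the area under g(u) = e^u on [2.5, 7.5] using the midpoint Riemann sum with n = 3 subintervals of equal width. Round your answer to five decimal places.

1603.69463

Δu = (7.5 − 2.5)/3 = 5/3.
Midpoints: 10/3, 5, 20/3.
g(10/3) ≈ 28.03162, g(5) ≈ 148.41316, g(20/3) ≈ 785.77199.
Sum = Δu · [g(10/3) + g(5) + g(20/3)].
Sum ≈ 1603.69463.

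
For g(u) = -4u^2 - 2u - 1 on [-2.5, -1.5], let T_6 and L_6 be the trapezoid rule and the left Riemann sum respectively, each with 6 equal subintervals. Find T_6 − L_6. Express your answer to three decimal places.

1.167

T_6 ≈ -13.35185.
L_6 ≈ -14.51852.
T_6 − L_6 ≈ 1.167.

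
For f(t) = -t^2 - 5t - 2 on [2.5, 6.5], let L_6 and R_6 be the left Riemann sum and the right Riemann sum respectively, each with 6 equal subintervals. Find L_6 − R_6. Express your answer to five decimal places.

37.33333

L_6 ≈ -165.9629630.
R_6 ≈ -203.2962963.
L_6 − R_6 ≈ 37.33333.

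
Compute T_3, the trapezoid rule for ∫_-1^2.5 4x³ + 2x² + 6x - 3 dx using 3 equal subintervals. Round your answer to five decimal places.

Δx = (2.5 − (-1))/3 = 7/6.
f(-1) = -11, f(1/6) = -52/27, f(4/3) = 487/27, f(2.5) = 87.
T_3 = (Δx/2)·[f(x_0) + 2f(x_1) + 2f(x_2) + f(x_3)].
Sum ≈ 63.12963.

63.12963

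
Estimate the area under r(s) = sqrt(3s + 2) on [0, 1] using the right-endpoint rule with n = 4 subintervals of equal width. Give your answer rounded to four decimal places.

Δs = (1 − 0)/4 = 0.25.
Right endpoints: 0.25, 0.5, 0.75, 1.
r(0.25) ≈ 1.6583, r(0.5) ≈ 1.8708, r(0.75) ≈ 2.0616, r(1) ≈ 2.2361.
Sum = Δs · [r(0.25) + r(0.5) + r(0.75) + r(1)].
Sum ≈ 1.9567.

1.9567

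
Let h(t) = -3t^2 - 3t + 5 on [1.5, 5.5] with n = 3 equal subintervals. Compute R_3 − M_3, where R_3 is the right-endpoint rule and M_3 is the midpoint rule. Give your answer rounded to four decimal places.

-69.3333

R_3 ≈ -252.555556.
M_3 ≈ -183.222222.
R_3 − M_3 ≈ -69.3333.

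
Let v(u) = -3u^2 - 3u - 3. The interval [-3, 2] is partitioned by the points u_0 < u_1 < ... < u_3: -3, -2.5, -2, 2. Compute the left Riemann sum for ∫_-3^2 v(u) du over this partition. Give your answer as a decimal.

Subinterval widths: 0.5, 0.5, 4.
Left endpoints: -3, -2.5, -2.
v(-3) = -21, v(-2.5) = -14.25, v(-2) = -9.
Sum = Σ Δu_i · v(u_i).
Sum = -53.625.

-53.625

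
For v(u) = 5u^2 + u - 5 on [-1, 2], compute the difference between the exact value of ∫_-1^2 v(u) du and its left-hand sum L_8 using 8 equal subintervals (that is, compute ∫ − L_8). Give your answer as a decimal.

Exact integral: ∫_-1^2 v(u) du = 1.5.
L_8 = -1.5234375.
Error = 1.5 − (-1.5234375) = 3.0234375.

3.0234375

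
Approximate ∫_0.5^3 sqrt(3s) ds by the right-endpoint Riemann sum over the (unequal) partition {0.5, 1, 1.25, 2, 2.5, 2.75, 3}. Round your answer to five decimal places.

Subinterval widths: 0.5, 0.25, 0.75, 0.5, 0.25, 0.25.
Right endpoints: 1, 1.25, 2, 2.5, 2.75, 3.
f(1) ≈ 1.73205, f(1.25) ≈ 1.93649, f(2) ≈ 2.44949, f(2.5) ≈ 2.73861, f(2.75) ≈ 2.87228, f(3) ≈ 3.00000.
Sum = Σ Δs_i · f(s_i).
Sum ≈ 6.02464.

6.02464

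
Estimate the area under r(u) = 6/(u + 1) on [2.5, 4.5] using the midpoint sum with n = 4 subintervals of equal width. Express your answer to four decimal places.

2.7089

Δu = (4.5 − 2.5)/4 = 0.5.
Midpoints: 2.75, 3.25, 3.75, 4.25.
r(2.75) = 1.6, r(3.25) = 24/17, r(3.75) = 24/19, r(4.25) = 8/7.
Sum = Δu · [r(2.75) + r(3.25) + r(3.75) + r(4.25)].
Sum ≈ 2.7089.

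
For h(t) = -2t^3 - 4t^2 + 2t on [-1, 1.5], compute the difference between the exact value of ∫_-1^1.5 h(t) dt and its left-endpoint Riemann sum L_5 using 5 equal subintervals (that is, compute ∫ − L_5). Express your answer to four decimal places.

Exact integral: ∫_-1^1.5 h(t) dt ≈ -6.614583.
L_5 = -5.
Error ≈ -6.614583 − (-5) ≈ -1.6146.

-1.6146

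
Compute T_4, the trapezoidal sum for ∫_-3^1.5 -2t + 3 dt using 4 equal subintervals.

20.25

Δt = (1.5 − (-3))/4 = 1.125.
f(-3) = 9, f(-1.875) = 6.75, f(-0.75) = 4.5, f(0.375) = 2.25, f(1.5) = 0.
T_4 = (Δt/2)·[f(t_0) + 2f(t_1) + 2f(t_2) + 2f(t_3) + f(t_4)].
Sum = 20.25.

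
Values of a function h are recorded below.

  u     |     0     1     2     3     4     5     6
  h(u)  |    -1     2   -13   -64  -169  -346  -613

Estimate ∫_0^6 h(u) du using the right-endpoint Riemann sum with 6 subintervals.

-1203

Δu = 1.
Sum = 1·[2 + (-13) + (-64) + (-169) + (-346) + (-613)] = -1203.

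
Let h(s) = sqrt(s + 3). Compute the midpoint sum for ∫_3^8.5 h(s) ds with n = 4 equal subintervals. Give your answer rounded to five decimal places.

16.20542

Δs = (8.5 − 3)/4 = 1.375.
Midpoints: 3.6875, 5.0625, 6.4375, 7.8125.
h(3.6875) ≈ 2.58602, h(5.0625) ≈ 2.83945, h(6.4375) ≈ 3.07205, h(7.8125) ≈ 3.28824.
Sum = Δs · [h(3.6875) + h(5.0625) + h(6.4375) + h(7.8125)].
Sum ≈ 16.20542.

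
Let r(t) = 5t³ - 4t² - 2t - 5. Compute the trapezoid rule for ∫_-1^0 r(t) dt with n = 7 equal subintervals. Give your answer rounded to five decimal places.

-6.62245

Δt = (0 − (-1))/7 = 1/7.
r(-1) = -12, r(-6/7) = -3215/343, r(-5/7) = -2550/343, r(-4/7) = -2091/343, r(-3/7) = -1808/343, r(-2/7) = -1671/343, r(-1/7) = -1650/343, r(0) = -5.
T_7 = (Δt/2)·[r(t_0) + 2r(t_1) + ... + 2r(t_{6}) + r(t_7)].
Sum ≈ -6.62245.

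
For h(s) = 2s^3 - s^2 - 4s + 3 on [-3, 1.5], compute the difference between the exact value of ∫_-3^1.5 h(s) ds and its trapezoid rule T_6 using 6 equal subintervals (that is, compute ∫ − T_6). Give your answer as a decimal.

Exact integral: ∫_-3^1.5 h(s) ds = -21.09375.
T_6 = -23.4140625.
Error = -21.09375 − (-23.4140625) = 2.3203125.

2.3203125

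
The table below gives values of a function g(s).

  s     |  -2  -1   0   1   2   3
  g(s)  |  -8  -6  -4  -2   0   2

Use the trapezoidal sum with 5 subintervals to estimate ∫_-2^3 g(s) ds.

-15

Δs = 1.
T_5 = (1/2)·[(-8) + 2·(-6) + 2·(-4) + 2·(-2) + 2·0 + 2] = -15.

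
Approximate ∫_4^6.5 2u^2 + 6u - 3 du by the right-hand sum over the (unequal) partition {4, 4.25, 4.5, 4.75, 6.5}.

Subinterval widths: 0.25, 0.25, 0.25, 1.75.
Right endpoints: 4.25, 4.5, 4.75, 6.5.
f(4.25) = 58.625, f(4.5) = 64.5, f(4.75) = 70.625, f(6.5) = 120.5.
Sum = Σ Δu_i · f(u_i).
Sum = 259.3125.

259.3125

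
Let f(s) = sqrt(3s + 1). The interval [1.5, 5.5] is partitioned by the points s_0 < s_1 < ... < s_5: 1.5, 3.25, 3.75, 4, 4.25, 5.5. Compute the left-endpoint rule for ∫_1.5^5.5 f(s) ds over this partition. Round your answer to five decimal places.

Subinterval widths: 1.75, 0.5, 0.25, 0.25, 1.25.
Left endpoints: 1.5, 3.25, 3.75, 4, 4.25.
f(1.5) ≈ 2.34521, f(3.25) ≈ 3.27872, f(3.75) ≈ 3.50000, f(4) ≈ 3.60555, f(4.25) ≈ 3.70810.
Sum = Σ Δs_i · f(s_i).
Sum ≈ 12.15499.

12.15499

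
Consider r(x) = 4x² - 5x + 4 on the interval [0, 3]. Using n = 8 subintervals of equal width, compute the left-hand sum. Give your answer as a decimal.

21.84375

Δx = (3 − 0)/8 = 0.375.
Left endpoints: 0, 0.375, 0.75, 1.125, 1.5, 1.875, 2.25, 2.625.
r(0) = 4, r(0.375) = 2.6875, r(0.75) = 2.5, r(1.125) = 3.4375, r(1.5) = 5.5, r(1.875) = 8.6875, r(2.25) = 13, r(2.625) = 18.4375.
Sum = Δx · [r(0) + r(0.375) + r(0.75) + ...].
Sum = 21.84375.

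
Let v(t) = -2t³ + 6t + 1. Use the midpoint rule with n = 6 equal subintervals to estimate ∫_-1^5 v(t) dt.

-228

Δt = (5 − (-1))/6 = 1.
Midpoints: -0.5, 0.5, 1.5, 2.5, 3.5, 4.5.
v(-0.5) = -1.75, v(0.5) = 3.75, v(1.5) = 3.25, v(2.5) = -15.25, v(3.5) = -63.75, v(4.5) = -154.25.
Sum = Δt · [v(-0.5) + v(0.5) + v(1.5) + ...].
Sum = -228.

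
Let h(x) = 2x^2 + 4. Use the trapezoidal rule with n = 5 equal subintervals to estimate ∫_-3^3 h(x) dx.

Δx = (3 − (-3))/5 = 1.2.
h(-3) = 22, h(-1.8) = 10.48, h(-0.6) = 4.72, h(0.6) = 4.72, h(1.8) = 10.48, h(3) = 22.
T_5 = (Δx/2)·[h(x_0) + 2h(x_1) + ... + 2h(x_{4}) + h(x_5)].
Sum = 62.88.

62.88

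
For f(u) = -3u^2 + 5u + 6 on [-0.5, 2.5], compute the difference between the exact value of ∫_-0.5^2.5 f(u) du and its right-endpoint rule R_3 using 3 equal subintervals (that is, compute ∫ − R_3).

3

Exact integral: ∫_-0.5^2.5 f(u) du = 17.25.
R_3 = 14.25.
Error = 17.25 − 14.25 = 3.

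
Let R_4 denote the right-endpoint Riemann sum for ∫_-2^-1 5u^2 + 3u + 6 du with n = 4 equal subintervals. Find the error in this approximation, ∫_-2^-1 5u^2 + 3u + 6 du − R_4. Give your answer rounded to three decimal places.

Exact integral: ∫_-2^-1 f(u) du ≈ 13.16667.
R_4 = 11.71875.
Error ≈ 13.16667 − 11.71875 ≈ 1.448.

1.448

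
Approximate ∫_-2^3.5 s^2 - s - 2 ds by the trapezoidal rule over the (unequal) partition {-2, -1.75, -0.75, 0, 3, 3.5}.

Subinterval widths: 0.25, 1, 0.75, 3, 0.5.
f(-2) = 4, f(-1.75) = 2.8125, f(-0.75) = -0.6875, f(0) = -2, f(3) = 4, f(3.5) = 6.75.
On each subinterval the trapezoid contributes (Δs_i/2)·[f(s_{i-1}) + f(s_i)].
Sum = 6.59375.

6.59375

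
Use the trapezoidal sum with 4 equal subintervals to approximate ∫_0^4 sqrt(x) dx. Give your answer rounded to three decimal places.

5.146

Δx = (4 − 0)/4 = 1.
f(0) ≈ 0.000, f(1) ≈ 1.000, f(2) ≈ 1.414, f(3) ≈ 1.732, f(4) ≈ 2.000.
T_4 = (Δx/2)·[f(x_0) + 2f(x_1) + 2f(x_2) + 2f(x_3) + f(x_4)].
Sum ≈ 5.146.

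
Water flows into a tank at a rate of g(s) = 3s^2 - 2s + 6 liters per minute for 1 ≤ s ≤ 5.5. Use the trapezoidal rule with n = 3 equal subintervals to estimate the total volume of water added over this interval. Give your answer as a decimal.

Δs = (5.5 − 1)/3 = 1.5.
g(1) = 7, g(2.5) = 19.75, g(4) = 46, g(5.5) = 85.75.
T_3 = (Δs/2)·[g(s_0) + 2g(s_1) + 2g(s_2) + g(s_3)].
Sum = 168.1875.

168.1875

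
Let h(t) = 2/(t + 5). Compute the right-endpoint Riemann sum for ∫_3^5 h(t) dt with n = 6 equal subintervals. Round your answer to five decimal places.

0.43806

Δt = (5 − 3)/6 = 1/3.
Right endpoints: 10/3, 11/3, 4, 13/3, 14/3, 5.
h(10/3) = 0.24, h(11/3) = 3/13, h(4) = 2/9, h(13/3) = 3/14, h(14/3) = 6/29, h(5) = 0.2.
Sum = Δt · [h(10/3) + h(11/3) + h(4) + ...].
Sum ≈ 0.43806.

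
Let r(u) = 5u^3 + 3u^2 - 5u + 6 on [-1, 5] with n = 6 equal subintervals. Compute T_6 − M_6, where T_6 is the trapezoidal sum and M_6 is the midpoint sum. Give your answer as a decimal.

T_6 = 915.
M_6 = 865.5.
T_6 − M_6 = 49.5.

49.5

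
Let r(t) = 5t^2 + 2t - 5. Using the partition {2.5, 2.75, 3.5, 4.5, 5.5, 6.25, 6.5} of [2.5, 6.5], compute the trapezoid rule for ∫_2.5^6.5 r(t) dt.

450.0625

Subinterval widths: 0.25, 0.75, 1, 1, 0.75, 0.25.
r(2.5) = 31.25, r(2.75) = 38.3125, r(3.5) = 63.25, r(4.5) = 105.25, r(5.5) = 157.25, r(6.25) = 202.8125, r(6.5) = 219.25.
On each subinterval the trapezoid contributes (Δt_i/2)·[r(t_{i-1}) + r(t_i)].
Sum = 450.0625.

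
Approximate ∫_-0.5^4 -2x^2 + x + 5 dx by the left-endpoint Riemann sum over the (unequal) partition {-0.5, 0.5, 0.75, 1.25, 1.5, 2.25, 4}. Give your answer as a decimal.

Subinterval widths: 1, 0.25, 0.5, 0.25, 0.75, 1.75.
Left endpoints: -0.5, 0.5, 0.75, 1.25, 1.5, 2.25.
f(-0.5) = 4, f(0.5) = 5, f(0.75) = 4.625, f(1.25) = 3.125, f(1.5) = 2, f(2.25) = -2.875.
Sum = Σ Δx_i · f(x_i).
Sum = 4.8125.

4.8125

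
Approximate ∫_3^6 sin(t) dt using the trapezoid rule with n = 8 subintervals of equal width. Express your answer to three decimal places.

Δt = (6 − 3)/8 = 0.375.
f(3) ≈ 0.141, f(3.375) ≈ -0.231, f(3.75) ≈ -0.572, f(4.125) ≈ -0.832, f(4.5) ≈ -0.978, f(4.875) ≈ -0.987, f(5.25) ≈ -0.859, f(5.625) ≈ -0.612, f(6) ≈ -0.279.
T_8 = (Δt/2)·[f(t_0) + 2f(t_1) + ... + 2f(t_{7}) + f(t_8)].
Sum ≈ -1.927.

-1.927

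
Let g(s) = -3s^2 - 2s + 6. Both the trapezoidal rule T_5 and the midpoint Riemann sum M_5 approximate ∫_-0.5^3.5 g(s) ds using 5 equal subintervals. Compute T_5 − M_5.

T_5 = -32.28.
M_5 = -30.36.
T_5 − M_5 = -1.92.

-1.92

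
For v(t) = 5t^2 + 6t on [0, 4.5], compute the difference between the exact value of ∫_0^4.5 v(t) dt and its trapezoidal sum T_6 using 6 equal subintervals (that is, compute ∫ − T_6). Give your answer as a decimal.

-2.109375

Exact integral: ∫_0^4.5 v(t) dt = 212.625.
T_6 = 214.734375.
Error = 212.625 − 214.734375 = -2.109375.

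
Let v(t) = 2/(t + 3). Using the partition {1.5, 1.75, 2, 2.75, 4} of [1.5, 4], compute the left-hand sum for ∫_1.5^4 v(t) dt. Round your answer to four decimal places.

0.9512

Subinterval widths: 0.25, 0.25, 0.75, 1.25.
Left endpoints: 1.5, 1.75, 2, 2.75.
v(1.5) = 4/9, v(1.75) = 8/19, v(2) = 0.4, v(2.75) = 8/23.
Sum = Σ Δt_i · v(t_i).
Sum ≈ 0.9512.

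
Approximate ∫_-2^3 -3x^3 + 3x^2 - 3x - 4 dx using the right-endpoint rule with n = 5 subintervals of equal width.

-95

Δx = (3 − (-2))/5 = 1.
Right endpoints: -1, 0, 1, 2, 3.
f(-1) = 5, f(0) = -4, f(1) = -7, f(2) = -22, f(3) = -67.
Sum = Δx · [f(-1) + f(0) + f(1) + f(2) + f(3)].
Sum = -95.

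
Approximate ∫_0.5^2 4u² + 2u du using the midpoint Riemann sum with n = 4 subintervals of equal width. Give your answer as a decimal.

Δu = (2 − 0.5)/4 = 0.375.
Midpoints: 0.6875, 1.0625, 1.4375, 1.8125.
f(0.6875) = 3.265625, f(1.0625) = 6.640625, f(1.4375) = 11.140625, f(1.8125) = 16.765625.
Sum = Δu · [f(0.6875) + f(1.0625) + f(1.4375) + f(1.8125)].
Sum = 14.1796875.

14.1796875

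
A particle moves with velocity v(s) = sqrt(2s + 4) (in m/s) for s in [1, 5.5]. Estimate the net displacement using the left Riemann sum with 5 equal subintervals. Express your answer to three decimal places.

Δs = (5.5 − 1)/5 = 0.9.
Left endpoints: 1, 1.9, 2.8, 3.7, 4.6.
v(1) ≈ 2.449, v(1.9) ≈ 2.793, v(2.8) ≈ 3.098, v(3.7) ≈ 3.376, v(4.6) ≈ 3.633.
Sum = Δs · [v(1) + v(1.9) + v(2.8) + v(3.7) + v(4.6)].
Sum ≈ 13.815.

13.815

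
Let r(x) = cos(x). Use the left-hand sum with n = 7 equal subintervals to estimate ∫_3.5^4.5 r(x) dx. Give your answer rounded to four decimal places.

-0.6775

Δx = (4.5 − 3.5)/7 = 1/7.
Left endpoints: 3.5, 51/14, 53/14, 55/14, 57/14, 59/14, 61/14.
r(3.5) ≈ -0.9365, r(51/14) ≈ -0.8770, r(53/14) ≈ -0.7996, r(55/14) ≈ -0.7060, r(57/14) ≈ -0.5980, r(59/14) ≈ -0.4778, r(61/14) ≈ -0.3478.
Sum = Δx · [r(3.5) + r(51/14) + r(53/14) + ...].
Sum ≈ -0.6775.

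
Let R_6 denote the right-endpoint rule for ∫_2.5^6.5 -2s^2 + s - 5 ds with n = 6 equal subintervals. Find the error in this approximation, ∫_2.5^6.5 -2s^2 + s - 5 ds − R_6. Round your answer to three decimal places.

Exact integral: ∫_2.5^6.5 f(s) ds ≈ -174.66667.
R_6 ≈ -197.92593.
Error ≈ -174.66667 − (-197.92593) ≈ 23.259.

23.259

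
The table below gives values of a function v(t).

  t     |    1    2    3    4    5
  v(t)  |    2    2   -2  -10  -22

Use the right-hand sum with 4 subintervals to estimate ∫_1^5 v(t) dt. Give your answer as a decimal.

Δt = 1.
Sum = 1·[2 + (-2) + (-10) + (-22)] = -32.

-32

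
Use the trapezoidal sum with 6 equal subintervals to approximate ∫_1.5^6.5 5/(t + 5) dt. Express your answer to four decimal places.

Δt = (6.5 − 1.5)/6 = 5/6.
f(1.5) = 10/13, f(7/3) = 15/22, f(19/6) = 30/49, f(4) = 5/9, f(29/6) = 30/59, f(17/3) = 0.46875, f(6.5) = 10/23.
T_6 = (Δt/2)·[f(t_0) + 2f(t_1) + ... + 2f(t_{5}) + f(t_6)].
Sum ≈ 2.8574.

2.8574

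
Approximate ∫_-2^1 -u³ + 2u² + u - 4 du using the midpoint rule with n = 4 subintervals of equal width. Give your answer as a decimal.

Δu = (1 − (-2))/4 = 0.75.
Midpoints: -1.625, -0.875, -0.125, 0.625.
f(-1.625) = 2021/512, f(-0.875) = -1369/512, f(-0.125) = -2095/512, f(0.625) = -1453/512.
Sum = Δu · [f(-1.625) + f(-0.875) + f(-0.125) + f(0.625)].
Sum = -4.2421875.

-4.2421875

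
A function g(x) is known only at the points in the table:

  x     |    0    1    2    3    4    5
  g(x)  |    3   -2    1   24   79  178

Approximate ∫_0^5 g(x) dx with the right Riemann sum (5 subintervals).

280

Δx = 1.
Sum = 1·[(-2) + 1 + 24 + 79 + 178] = 280.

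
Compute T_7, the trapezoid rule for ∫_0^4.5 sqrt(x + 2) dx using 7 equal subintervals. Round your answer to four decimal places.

9.1569

Δx = (4.5 − 0)/7 = 9/14.
f(0) ≈ 1.4142, f(9/14) ≈ 1.6257, f(9/7) ≈ 1.8127, f(27/14) ≈ 1.9821, f(18/7) ≈ 2.1381, f(45/14) ≈ 2.2835, f(27/7) ≈ 2.4202, f(4.5) ≈ 2.5495.
T_7 = (Δx/2)·[f(x_0) + 2f(x_1) + ... + 2f(x_{6}) + f(x_7)].
Sum ≈ 9.1569.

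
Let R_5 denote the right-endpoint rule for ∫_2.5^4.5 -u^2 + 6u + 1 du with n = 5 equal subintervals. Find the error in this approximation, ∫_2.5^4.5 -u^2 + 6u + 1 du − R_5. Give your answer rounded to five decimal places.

Exact integral: ∫_2.5^4.5 f(u) du ≈ 18.8333333.
R_5 = 18.38.
Error ≈ 18.8333333 − 18.38 ≈ 0.45333.

0.45333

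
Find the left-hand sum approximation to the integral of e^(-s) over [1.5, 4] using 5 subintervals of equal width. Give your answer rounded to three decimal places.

Δs = (4 − 1.5)/5 = 0.5.
Left endpoints: 1.5, 2, 2.5, 3, 3.5.
f(1.5) ≈ 0.223, f(2) ≈ 0.135, f(2.5) ≈ 0.082, f(3) ≈ 0.050, f(3.5) ≈ 0.030.
Sum = Δs · [f(1.5) + f(2) + f(2.5) + f(3) + f(3.5)].
Sum ≈ 0.260.

0.260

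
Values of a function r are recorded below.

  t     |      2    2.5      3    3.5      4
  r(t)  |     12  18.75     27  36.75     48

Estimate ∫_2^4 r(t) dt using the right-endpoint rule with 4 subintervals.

65.25

Δt = 0.5.
Sum = 0.5·[18.75 + 27 + 36.75 + 48] = 65.25.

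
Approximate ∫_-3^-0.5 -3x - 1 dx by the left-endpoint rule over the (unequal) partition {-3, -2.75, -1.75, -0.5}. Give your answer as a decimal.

Subinterval widths: 0.25, 1, 1.25.
Left endpoints: -3, -2.75, -1.75.
f(-3) = 8, f(-2.75) = 7.25, f(-1.75) = 4.25.
Sum = Σ Δx_i · f(x_i).
Sum = 14.5625.

14.5625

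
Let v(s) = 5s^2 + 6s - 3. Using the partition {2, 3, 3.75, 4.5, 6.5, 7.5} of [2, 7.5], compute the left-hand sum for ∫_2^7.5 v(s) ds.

Subinterval widths: 1, 0.75, 0.75, 2, 1.
Left endpoints: 2, 3, 3.75, 4.5, 6.5.
v(2) = 29, v(3) = 60, v(3.75) = 89.8125, v(4.5) = 125.25, v(6.5) = 247.25.
Sum = Σ Δs_i · v(s_i).
Sum = 639.109375.

639.109375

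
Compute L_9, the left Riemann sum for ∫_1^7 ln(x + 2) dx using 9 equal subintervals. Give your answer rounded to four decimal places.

10.1048

Δx = (7 − 1)/9 = 2/3.
Left endpoints: 1, 5/3, 7/3, 3, 11/3, 13/3, 5, 17/3, 19/3.
f(1) ≈ 1.0986, f(5/3) ≈ 1.2993, f(7/3) ≈ 1.4663, f(3) ≈ 1.6094, f(11/3) ≈ 1.7346, f(13/3) ≈ 1.8458, f(5) ≈ 1.9459, f(17/3) ≈ 2.0369, f(19/3) ≈ 2.1203.
Sum = Δx · [f(1) + f(5/3) + f(7/3) + ...].
Sum ≈ 10.1048.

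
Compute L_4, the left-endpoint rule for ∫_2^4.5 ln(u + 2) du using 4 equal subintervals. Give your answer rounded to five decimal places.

3.96669

Δu = (4.5 − 2)/4 = 0.625.
Left endpoints: 2, 2.625, 3.25, 3.875.
f(2) ≈ 1.38629, f(2.625) ≈ 1.53148, f(3.25) ≈ 1.65823, f(3.875) ≈ 1.77071.
Sum = Δu · [f(2) + f(2.625) + f(3.25) + f(3.875)].
Sum ≈ 3.96669.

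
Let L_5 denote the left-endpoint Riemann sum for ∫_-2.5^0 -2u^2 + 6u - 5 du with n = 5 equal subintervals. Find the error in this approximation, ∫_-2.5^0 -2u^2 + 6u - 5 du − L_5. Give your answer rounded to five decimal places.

Exact integral: ∫_-2.5^0 f(u) du ≈ -41.6666667.
L_5 = -48.75.
Error ≈ -41.6666667 − (-48.75) ≈ 7.08333.

7.08333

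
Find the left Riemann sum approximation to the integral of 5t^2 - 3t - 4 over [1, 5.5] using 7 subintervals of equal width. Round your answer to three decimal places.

Δt = (5.5 − 1)/7 = 9/14.
Left endpoints: 1, 23/14, 16/7, 41/14, 25/7, 59/14, 34/7.
f(1) = -2, f(23/14) = 895/196, f(16/7) = 748/49, f(41/14) = 5899/196, f(25/7) = 2404/49, f(59/14) = 14143/196, f(34/7) = 4870/49.
Sum = Δt · [f(1) + f(23/14) + f(16/7) + ...].
Sum ≈ 172.630.

172.630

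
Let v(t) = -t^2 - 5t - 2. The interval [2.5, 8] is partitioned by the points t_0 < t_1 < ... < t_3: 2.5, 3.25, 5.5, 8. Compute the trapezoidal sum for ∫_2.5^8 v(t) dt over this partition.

-325.40625

Subinterval widths: 0.75, 2.25, 2.5.
v(2.5) = -20.75, v(3.25) = -28.8125, v(5.5) = -59.75, v(8) = -106.
On each subinterval the trapezoid contributes (Δt_i/2)·[v(t_{i-1}) + v(t_i)].
Sum = -325.40625.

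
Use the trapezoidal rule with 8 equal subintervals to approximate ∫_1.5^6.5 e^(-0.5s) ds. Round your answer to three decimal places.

Δs = (6.5 − 1.5)/8 = 0.625.
f(1.5) ≈ 0.472, f(2.125) ≈ 0.346, f(2.75) ≈ 0.253, f(3.375) ≈ 0.185, f(4) ≈ 0.135, f(4.625) ≈ 0.099, f(5.25) ≈ 0.072, f(5.875) ≈ 0.053, f(6.5) ≈ 0.039.
T_8 = (Δs/2)·[f(s_0) + 2f(s_1) + ... + 2f(s_{7}) + f(s_8)].
Sum ≈ 0.874.

0.874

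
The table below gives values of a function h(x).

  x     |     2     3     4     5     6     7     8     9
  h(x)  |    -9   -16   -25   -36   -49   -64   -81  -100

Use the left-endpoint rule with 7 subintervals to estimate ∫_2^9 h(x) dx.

Δx = 1.
Sum = 1·[(-9) + (-16) + (-25) + (-36) + (-49) + (-64) + (-81)] = -280.

-280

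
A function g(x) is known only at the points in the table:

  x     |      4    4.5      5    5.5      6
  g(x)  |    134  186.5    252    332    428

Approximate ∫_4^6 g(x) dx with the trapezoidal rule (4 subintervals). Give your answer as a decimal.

525.75

Δx = 0.5.
T_4 = (0.5/2)·[134 + 2·186.5 + 2·252 + 2·332 + 428] = 525.75.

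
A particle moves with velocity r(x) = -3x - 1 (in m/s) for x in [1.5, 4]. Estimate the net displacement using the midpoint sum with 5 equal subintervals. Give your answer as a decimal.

Δx = (4 − 1.5)/5 = 0.5.
Midpoints: 1.75, 2.25, 2.75, 3.25, 3.75.
r(1.75) = -6.25, r(2.25) = -7.75, r(2.75) = -9.25, r(3.25) = -10.75, r(3.75) = -12.25.
Sum = Δx · [r(1.75) + r(2.25) + r(2.75) + r(3.25) + r(3.75)].
Sum = -23.125.

-23.125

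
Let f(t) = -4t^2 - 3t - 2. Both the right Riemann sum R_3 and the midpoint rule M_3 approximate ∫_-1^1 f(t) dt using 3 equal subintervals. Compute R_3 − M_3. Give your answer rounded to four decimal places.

R_3 ≈ -9.259259.
M_3 ≈ -6.370370.
R_3 − M_3 ≈ -2.8889.

-2.8889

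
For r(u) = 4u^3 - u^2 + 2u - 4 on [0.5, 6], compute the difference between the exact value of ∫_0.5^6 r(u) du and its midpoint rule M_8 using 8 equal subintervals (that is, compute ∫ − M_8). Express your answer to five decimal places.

8.23210

Exact integral: ∫_0.5^6 r(u) du ≈ 1237.7291667.
M_8 ≈ 1229.4970703.
Error ≈ 1237.7291667 − 1229.4970703 ≈ 8.23210.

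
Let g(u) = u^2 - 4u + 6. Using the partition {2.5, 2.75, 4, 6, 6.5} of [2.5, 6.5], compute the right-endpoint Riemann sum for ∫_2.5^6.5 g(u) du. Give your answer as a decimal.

55.265625

Subinterval widths: 0.25, 1.25, 2, 0.5.
Right endpoints: 2.75, 4, 6, 6.5.
g(2.75) = 2.5625, g(4) = 6, g(6) = 18, g(6.5) = 22.25.
Sum = Σ Δu_i · g(u_i).
Sum = 55.265625.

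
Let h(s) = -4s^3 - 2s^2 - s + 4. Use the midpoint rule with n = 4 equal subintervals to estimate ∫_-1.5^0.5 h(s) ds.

11.5

Δs = (0.5 − (-1.5))/4 = 0.5.
Midpoints: -1.25, -0.75, -0.25, 0.25.
h(-1.25) = 9.9375, h(-0.75) = 5.3125, h(-0.25) = 4.1875, h(0.25) = 3.5625.
Sum = Δs · [h(-1.25) + h(-0.75) + h(-0.25) + h(0.25)].
Sum = 11.5.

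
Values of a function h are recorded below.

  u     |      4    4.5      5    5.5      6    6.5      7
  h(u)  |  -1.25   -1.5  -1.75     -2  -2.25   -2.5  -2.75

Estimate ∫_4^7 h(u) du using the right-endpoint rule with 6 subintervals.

-6.375

Δu = 0.5.
Sum = 0.5·[(-1.5) + (-1.75) + (-2) + (-2.25) + (-2.5) + (-2.75)] = -6.375.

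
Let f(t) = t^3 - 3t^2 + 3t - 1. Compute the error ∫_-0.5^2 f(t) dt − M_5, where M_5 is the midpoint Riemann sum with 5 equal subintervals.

-0.0390625

Exact integral: ∫_-0.5^2 f(t) dt = -1.015625.
M_5 = -0.9765625.
Error = -1.015625 − (-0.9765625) = -0.0390625.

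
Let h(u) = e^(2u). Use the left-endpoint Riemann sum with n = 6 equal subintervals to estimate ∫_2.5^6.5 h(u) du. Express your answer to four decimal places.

105539.8603

Δu = (6.5 − 2.5)/6 = 2/3.
Left endpoints: 2.5, 19/6, 23/6, 4.5, 31/6, 35/6.
h(2.5) ≈ 148.4132, h(19/6) ≈ 563.0302, h(23/6) ≈ 2135.9497, h(4.5) ≈ 8103.0839, h(31/6) ≈ 30740.4093, h(35/6) ≈ 116618.9040.
Sum = Δu · [h(2.5) + h(19/6) + h(23/6) + ...].
Sum ≈ 105539.8603.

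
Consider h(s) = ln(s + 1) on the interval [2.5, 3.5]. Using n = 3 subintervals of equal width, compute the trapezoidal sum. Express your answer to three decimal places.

Δs = (3.5 − 2.5)/3 = 1/3.
h(2.5) ≈ 1.253, h(17/6) ≈ 1.344, h(19/6) ≈ 1.427, h(3.5) ≈ 1.504.
T_3 = (Δs/2)·[h(s_0) + 2h(s_1) + 2h(s_2) + h(s_3)].
Sum ≈ 1.383.

1.383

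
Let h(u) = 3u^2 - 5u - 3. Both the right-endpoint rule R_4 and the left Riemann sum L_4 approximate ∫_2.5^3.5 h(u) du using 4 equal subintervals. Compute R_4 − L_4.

3.25

R_4 = 10.90625.
L_4 = 7.65625.
R_4 − L_4 = 3.25.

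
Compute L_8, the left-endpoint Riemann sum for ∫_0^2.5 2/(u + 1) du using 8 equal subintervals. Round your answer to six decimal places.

Δu = (2.5 − 0)/8 = 0.3125.
Left endpoints: 0, 0.3125, 0.625, 0.9375, 1.25, 1.5625, 1.875, 2.1875.
f(0) = 2, f(0.3125) = 32/21, f(0.625) = 16/13, f(0.9375) = 32/31, f(1.25) = 8/9, f(1.5625) = 32/41, f(1.875) = 16/23, f(2.1875) = 32/51.
Sum = Δu · [f(0) + f(0.3125) + f(0.625) + ...].
Sum ≈ 2.743536.

2.743536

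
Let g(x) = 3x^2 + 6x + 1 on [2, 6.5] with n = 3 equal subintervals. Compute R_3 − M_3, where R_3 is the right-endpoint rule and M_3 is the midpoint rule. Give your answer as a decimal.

113.90625

R_3 = 497.25.
M_3 = 383.34375.
R_3 − M_3 = 113.90625.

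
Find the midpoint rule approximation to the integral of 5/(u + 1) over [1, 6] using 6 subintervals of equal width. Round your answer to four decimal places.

6.2316

Δu = (6 − 1)/6 = 5/6.
Midpoints: 17/12, 2.25, 37/12, 47/12, 4.75, 67/12.
f(17/12) = 60/29, f(2.25) = 20/13, f(37/12) = 60/49, f(47/12) = 60/59, f(4.75) = 20/23, f(67/12) = 60/79.
Sum = Δu · [f(17/12) + f(2.25) + f(37/12) + ...].
Sum ≈ 6.2316.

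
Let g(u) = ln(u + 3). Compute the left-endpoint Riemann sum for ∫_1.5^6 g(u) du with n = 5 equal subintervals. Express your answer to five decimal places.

Δu = (6 − 1.5)/5 = 0.9.
Left endpoints: 1.5, 2.4, 3.3, 4.2, 5.1.
g(1.5) ≈ 1.50408, g(2.4) ≈ 1.68640, g(3.3) ≈ 1.84055, g(4.2) ≈ 1.97408, g(5.1) ≈ 2.09186.
Sum = Δu · [g(1.5) + g(2.4) + g(3.3) + g(4.2) + g(5.1)].
Sum ≈ 8.18727.

8.18727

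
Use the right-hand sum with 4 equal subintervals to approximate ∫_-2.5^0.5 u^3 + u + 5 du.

8.4375

Δu = (0.5 − (-2.5))/4 = 0.75.
Right endpoints: -1.75, -1, -0.25, 0.5.
f(-1.75) = -2.109375, f(-1) = 3, f(-0.25) = 4.734375, f(0.5) = 5.625.
Sum = Δu · [f(-1.75) + f(-1) + f(-0.25) + f(0.5)].
Sum = 8.4375.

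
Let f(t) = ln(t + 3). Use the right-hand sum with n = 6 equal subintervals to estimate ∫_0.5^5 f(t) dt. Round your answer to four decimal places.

Δt = (5 − 0.5)/6 = 0.75.
Right endpoints: 1.25, 2, 2.75, 3.5, 4.25, 5.
f(1.25) ≈ 1.4469, f(2) ≈ 1.6094, f(2.75) ≈ 1.7492, f(3.5) ≈ 1.8718, f(4.25) ≈ 1.9810, f(5) ≈ 2.0794.
Sum = Δt · [f(1.25) + f(2) + f(2.75) + ...].
Sum ≈ 8.0534.

8.0534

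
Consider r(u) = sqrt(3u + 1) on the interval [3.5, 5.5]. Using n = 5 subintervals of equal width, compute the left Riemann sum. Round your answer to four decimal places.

Δu = (5.5 − 3.5)/5 = 0.4.
Left endpoints: 3.5, 3.9, 4.3, 4.7, 5.1.
r(3.5) ≈ 3.3912, r(3.9) ≈ 3.5637, r(4.3) ≈ 3.7283, r(4.7) ≈ 3.8859, r(5.1) ≈ 4.0373.
Sum = Δu · [r(3.5) + r(3.9) + r(4.3) + r(4.7) + r(5.1)].
Sum ≈ 7.4425.

7.4425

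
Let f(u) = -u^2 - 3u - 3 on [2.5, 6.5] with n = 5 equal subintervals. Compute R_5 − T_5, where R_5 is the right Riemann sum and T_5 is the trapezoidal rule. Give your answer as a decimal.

R_5 = -171.96.
T_5 = -152.76.
R_5 − T_5 = -19.2.

-19.2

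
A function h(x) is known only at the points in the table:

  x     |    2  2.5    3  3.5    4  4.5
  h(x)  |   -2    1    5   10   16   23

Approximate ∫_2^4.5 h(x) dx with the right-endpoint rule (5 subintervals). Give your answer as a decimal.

Δx = 0.5.
Sum = 0.5·[1 + 5 + 10 + 16 + 23] = 27.5.

27.5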